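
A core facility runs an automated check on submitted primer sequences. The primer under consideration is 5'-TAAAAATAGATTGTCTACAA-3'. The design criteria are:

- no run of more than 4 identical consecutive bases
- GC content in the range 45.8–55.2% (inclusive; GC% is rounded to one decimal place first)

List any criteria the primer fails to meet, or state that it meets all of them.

Fails: homopolymer run, GC content.

Base counts: A=10, T=6, G=2, C=2 (length 20).
homopolymer run: longest run = 5, exceeds 4 ✗
GC content: GC 4/20 = 20.0%, outside 45.8–55.2% ✗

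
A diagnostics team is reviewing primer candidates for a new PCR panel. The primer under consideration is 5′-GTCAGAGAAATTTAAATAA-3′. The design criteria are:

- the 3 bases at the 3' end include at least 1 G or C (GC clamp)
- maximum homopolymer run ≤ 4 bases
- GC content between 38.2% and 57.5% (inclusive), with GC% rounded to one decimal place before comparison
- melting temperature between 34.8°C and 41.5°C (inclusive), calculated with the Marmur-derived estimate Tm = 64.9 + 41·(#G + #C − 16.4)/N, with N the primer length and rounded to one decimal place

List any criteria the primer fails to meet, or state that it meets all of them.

Base counts: A=10, T=5, G=3, C=1 (length 19).
GC clamp: 3' end TAA has 0 G/C, need ≥1 ✗
homopolymer run: longest run = 3 ✓
GC content: GC 4/19 = 21.1%, outside 38.2–57.5% ✗
Tm: Tm = 64.9 + 41·(4 − 16.4)/19 = 38.1°C ✓

Fails: GC clamp, GC content.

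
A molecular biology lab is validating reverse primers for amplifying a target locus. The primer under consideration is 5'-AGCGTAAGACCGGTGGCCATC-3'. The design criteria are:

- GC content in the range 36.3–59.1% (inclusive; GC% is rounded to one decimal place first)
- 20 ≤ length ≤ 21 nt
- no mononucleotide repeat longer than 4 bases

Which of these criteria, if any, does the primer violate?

Base counts: A=5, T=3, G=7, C=6 (length 21).
GC content: GC 13/21 = 61.9%, outside 36.3–59.1% ✗
length: length 21 ✓
homopolymer run: longest run = 2 ✓

Fails: GC content.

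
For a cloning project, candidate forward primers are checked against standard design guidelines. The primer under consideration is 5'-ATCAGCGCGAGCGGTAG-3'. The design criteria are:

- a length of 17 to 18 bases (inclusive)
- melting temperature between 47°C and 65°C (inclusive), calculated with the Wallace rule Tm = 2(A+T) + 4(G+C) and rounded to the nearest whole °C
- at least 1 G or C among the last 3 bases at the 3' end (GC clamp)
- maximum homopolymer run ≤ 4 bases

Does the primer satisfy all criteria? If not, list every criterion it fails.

Base counts: A=4, T=2, G=7, C=4 (length 17).
length: length 17 ✓
Tm: Tm = 2·6 + 4·11 = 56°C ✓
GC clamp: 3' end TAG has 1 G/C ✓
homopolymer run: longest run = 2 ✓

Meets all criteria.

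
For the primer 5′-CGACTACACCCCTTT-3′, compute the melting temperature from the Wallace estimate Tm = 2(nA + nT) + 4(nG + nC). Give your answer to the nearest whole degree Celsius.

46°C

Base counts: A=3, T=4, G=1, C=7 (length 15).
Tm = 2·(3+4) + 4·(1+7) = 2·7 + 4·8 = 14 + 32 = 46°C.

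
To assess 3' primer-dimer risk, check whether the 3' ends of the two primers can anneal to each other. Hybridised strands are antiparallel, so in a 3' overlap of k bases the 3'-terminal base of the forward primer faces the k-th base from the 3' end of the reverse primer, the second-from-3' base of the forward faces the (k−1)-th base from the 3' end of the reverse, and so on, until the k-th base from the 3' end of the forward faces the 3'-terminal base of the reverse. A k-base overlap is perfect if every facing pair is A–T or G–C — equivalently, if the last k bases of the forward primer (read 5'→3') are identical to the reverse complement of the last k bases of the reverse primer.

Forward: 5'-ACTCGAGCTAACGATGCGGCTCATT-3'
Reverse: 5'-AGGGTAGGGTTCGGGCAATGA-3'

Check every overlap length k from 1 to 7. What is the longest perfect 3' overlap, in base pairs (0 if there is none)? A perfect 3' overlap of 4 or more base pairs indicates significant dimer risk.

Longest perfect overlap: 5 complementary base pairs; significant dimer risk (threshold 4).

Last 7 bases (5'→3') — forward …GCTCATT, reverse …GCAATGA.
Reverse complement of the reverse primer's last 7 bases: TCATTGC; its first k bases are the reverse complement of the reverse primer's last k bases, so a perfect k-base overlap needs the forward primer's last k bases to equal them.
Comparing (forward last k vs required): k=1: T vs T ✓; k=2: TT vs TC ✗; k=3: ATT vs TCA ✗; k=4: CATT vs TCAT ✗; k=5: TCATT vs TCATT ✓; k=6: CTCATT vs TCATTG ✗; k=7: GCTCATT vs TCATTGC ✗.
Perfect overlaps at k = 1, 5; the largest is 5.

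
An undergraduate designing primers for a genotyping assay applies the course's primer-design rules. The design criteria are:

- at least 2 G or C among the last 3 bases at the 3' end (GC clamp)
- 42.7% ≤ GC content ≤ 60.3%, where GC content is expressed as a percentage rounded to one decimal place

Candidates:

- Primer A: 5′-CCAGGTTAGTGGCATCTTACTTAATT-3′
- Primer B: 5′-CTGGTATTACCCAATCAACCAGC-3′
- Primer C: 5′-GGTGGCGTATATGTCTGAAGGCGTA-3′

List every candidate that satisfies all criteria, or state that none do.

Primer A (26 nt, A=6 T=10 G=5 C=5): 3' end ATT has 0 G/C, need ≥2 ✗; GC 10/26 = 38.5%, outside 42.7–60.3% ✗ — fails.
Primer B (23 nt, A=7 T=5 G=3 C=8): 3' end AGC has 2 G/C ✓; GC 11/23 = 47.8% ✓ — passes.
Primer C (25 nt, A=5 T=7 G=10 C=3): 3' end GTA has 1 G/C, need ≥2 ✗; GC 13/25 = 52.0% ✓ — fails.

Primer B only.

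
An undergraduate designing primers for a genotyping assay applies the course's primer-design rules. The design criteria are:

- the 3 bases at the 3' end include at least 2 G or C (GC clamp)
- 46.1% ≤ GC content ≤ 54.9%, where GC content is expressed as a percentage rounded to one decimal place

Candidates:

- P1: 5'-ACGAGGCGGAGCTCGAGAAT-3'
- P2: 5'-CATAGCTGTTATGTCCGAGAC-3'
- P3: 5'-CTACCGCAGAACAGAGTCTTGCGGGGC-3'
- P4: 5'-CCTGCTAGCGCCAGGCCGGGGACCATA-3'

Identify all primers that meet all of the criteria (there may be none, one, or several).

P1 (20 nt, A=6 T=2 G=8 C=4): 3' end AAT has 0 G/C, need ≥2 ✗; GC 12/20 = 60.0%, outside 46.1–54.9% ✗ — fails.
P2 (21 nt, A=5 T=6 G=5 C=5): 3' end GAC has 2 G/C ✓; GC 10/21 = 47.6% ✓ — passes.
P3 (27 nt, A=6 T=4 G=9 C=8): 3' end GGC has 3 G/C ✓; GC 17/27 = 63.0%, outside 46.1–54.9% ✗ — fails.
P4 (27 nt, A=5 T=3 G=9 C=10): 3' end ATA has 0 G/C, need ≥2 ✗; GC 19/27 = 70.4%, outside 46.1–54.9% ✗ — fails.

P2 only.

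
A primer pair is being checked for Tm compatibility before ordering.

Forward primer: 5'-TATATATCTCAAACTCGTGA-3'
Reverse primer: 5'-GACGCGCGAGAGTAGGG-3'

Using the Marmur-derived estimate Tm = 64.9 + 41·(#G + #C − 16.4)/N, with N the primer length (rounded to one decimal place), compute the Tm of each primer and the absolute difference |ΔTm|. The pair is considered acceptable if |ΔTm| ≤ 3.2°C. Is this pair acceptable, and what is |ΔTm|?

Forward: G+C = 6, N = 20 → Tm = 64.9 + 41·(6 − 16.4)/20 = 43.6°C.
Reverse: G+C = 12, N = 17 → Tm = 64.9 + 41·(12 − 16.4)/17 = 54.3°C.
|ΔTm| = |43.6 − 54.3| = 10.7°C, > 3.2°C.

|ΔTm| = 10.7°C; the pair is not acceptable.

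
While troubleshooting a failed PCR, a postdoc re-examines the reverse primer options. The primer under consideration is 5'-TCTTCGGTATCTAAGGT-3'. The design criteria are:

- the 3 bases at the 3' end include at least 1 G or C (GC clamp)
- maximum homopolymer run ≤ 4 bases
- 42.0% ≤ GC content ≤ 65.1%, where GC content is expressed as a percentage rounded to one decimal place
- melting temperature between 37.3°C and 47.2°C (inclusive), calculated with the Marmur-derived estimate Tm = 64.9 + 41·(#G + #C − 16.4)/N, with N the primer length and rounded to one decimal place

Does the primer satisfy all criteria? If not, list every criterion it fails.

Fails: GC content.

Base counts: A=3, T=7, G=4, C=3 (length 17).
GC clamp: 3' end GGT has 2 G/C ✓
homopolymer run: longest run = 2 ✓
GC content: GC 7/17 = 41.2%, outside 42.0–65.1% ✗
Tm: Tm = 64.9 + 41·(7 − 16.4)/17 = 42.2°C ✓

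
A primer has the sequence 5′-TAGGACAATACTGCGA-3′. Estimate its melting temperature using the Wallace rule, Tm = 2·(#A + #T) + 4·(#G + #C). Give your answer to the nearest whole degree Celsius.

46°C

Base counts: A=6, T=3, G=4, C=3 (length 16).
Tm = 2·(6+3) + 4·(4+3) = 2·9 + 4·7 = 18 + 28 = 46°C.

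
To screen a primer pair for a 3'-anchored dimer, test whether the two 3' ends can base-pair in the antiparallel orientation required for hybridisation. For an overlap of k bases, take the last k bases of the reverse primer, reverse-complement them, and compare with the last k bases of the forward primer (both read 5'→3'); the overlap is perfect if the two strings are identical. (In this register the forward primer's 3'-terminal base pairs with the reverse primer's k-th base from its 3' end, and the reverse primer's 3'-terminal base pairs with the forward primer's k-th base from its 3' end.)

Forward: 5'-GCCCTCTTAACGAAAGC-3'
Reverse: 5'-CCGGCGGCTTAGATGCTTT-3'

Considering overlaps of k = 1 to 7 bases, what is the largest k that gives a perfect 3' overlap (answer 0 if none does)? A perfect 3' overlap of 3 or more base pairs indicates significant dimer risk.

Last 7 bases (5'→3') — forward …CGAAAGC, reverse …ATGCTTT.
Reverse complement of the reverse primer's last 7 bases: AAAGCAT; its first k bases are the reverse complement of the reverse primer's last k bases, so a perfect k-base overlap needs the forward primer's last k bases to equal them.
Comparing (forward last k vs required): k=1: C vs A ✗; k=2: GC vs AA ✗; k=3: AGC vs AAA ✗; k=4: AAGC vs AAAG ✗; k=5: AAAGC vs AAAGC ✓; k=6: GAAAGC vs AAAGCA ✗; k=7: CGAAAGC vs AAAGCAT ✗.
Only k = 5 is perfect, so the longest perfect 3' overlap is 5.

Longest perfect overlap: 5 complementary base pairs; significant dimer risk (threshold 3).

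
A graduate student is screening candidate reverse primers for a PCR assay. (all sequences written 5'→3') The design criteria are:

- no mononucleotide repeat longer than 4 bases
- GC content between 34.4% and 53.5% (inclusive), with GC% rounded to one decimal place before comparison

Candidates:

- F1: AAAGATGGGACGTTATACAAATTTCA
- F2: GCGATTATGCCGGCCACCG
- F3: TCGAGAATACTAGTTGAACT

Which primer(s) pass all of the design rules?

F1 (26 nt, A=11 T=7 G=5 C=3): longest run = 3 ✓; GC 8/26 = 30.8%, outside 34.4–53.5% ✗ — fails.
F2 (19 nt, A=3 T=3 G=6 C=7): longest run = 2 ✓; GC 13/19 = 68.4%, outside 34.4–53.5% ✗ — fails.
F3 (20 nt, A=7 T=6 G=4 C=3): longest run = 2 ✓; GC 7/20 = 35.0% ✓ — passes.

F3 only.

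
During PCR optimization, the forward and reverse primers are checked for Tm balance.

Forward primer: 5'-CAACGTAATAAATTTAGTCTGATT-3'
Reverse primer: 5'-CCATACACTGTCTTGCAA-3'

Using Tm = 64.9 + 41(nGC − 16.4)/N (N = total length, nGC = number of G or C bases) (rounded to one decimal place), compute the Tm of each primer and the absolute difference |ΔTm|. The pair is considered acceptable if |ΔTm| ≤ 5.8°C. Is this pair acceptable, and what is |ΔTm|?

|ΔTm| = 1.3°C; the pair is acceptable.

Forward: G+C = 6, N = 24 → Tm = 64.9 + 41·(6 − 16.4)/24 = 47.1°C.
Reverse: G+C = 8, N = 18 → Tm = 64.9 + 41·(8 − 16.4)/18 = 45.8°C.
|ΔTm| = |47.1 − 45.8| = 1.3°C, ≤ 5.8°C.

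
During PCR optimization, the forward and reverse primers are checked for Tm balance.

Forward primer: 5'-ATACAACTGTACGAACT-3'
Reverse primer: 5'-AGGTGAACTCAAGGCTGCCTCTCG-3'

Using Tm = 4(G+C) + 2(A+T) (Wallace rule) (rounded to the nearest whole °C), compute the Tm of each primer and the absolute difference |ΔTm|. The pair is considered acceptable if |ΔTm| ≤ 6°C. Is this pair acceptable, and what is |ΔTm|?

|ΔTm| = 30°C; the pair is not acceptable.

Forward: A=7 T=4 G=2 C=4 → Tm = 2·11 + 4·6 = 46°C.
Reverse: A=5 T=5 G=7 C=7 → Tm = 2·10 + 4·14 = 76°C.
|ΔTm| = |46 − 76| = 30°C, > 6°C.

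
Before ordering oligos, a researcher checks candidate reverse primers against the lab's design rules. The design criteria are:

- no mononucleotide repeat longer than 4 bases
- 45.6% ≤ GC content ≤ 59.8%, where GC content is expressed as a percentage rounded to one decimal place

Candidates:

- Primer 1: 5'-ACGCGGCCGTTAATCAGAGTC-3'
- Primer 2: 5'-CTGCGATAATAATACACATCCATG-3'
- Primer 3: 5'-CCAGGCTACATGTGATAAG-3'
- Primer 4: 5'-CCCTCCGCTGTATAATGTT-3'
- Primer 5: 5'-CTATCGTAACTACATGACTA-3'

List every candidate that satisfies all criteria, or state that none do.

Primer 1 (21 nt, A=5 T=4 G=6 C=6): longest run = 2 ✓; GC 12/21 = 57.1% ✓ — passes.
Primer 2 (24 nt, A=9 T=6 G=3 C=6): longest run = 2 ✓; GC 9/24 = 37.5%, outside 45.6–59.8% ✗ — fails.
Primer 3 (19 nt, A=6 T=4 G=5 C=4): longest run = 2 ✓; GC 9/19 = 47.4% ✓ — passes.
Primer 4 (19 nt, A=3 T=7 G=3 C=6): longest run = 3 ✓; GC 9/19 = 47.4% ✓ — passes.
Primer 5 (20 nt, A=7 T=6 G=2 C=5): longest run = 2 ✓; GC 7/20 = 35.0%, outside 45.6–59.8% ✗ — fails.

Primer 1, Primer 3 and Primer 4.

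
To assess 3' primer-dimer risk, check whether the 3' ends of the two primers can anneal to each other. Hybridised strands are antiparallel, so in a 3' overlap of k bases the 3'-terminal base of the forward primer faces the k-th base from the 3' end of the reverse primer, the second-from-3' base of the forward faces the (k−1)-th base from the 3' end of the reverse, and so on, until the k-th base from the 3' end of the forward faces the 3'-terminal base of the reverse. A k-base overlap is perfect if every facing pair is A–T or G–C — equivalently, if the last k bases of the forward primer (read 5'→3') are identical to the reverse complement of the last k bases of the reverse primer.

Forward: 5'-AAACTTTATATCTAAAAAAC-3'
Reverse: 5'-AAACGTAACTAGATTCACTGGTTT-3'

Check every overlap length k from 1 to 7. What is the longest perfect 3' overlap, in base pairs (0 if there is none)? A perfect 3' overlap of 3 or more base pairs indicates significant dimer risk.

Last 7 bases (5'→3') — forward …AAAAAAC, reverse …CTGGTTT.
Reverse complement of the reverse primer's last 7 bases: AAACCAG; its first k bases are the reverse complement of the reverse primer's last k bases, so a perfect k-base overlap needs the forward primer's last k bases to equal them.
Comparing (forward last k vs required): k=1: C vs A ✗; k=2: AC vs AA ✗; k=3: AAC vs AAA ✗; k=4: AAAC vs AAAC ✓; k=5: AAAAC vs AAACC ✗; k=6: AAAAAC vs AAACCA ✗; k=7: AAAAAAC vs AAACCAG ✗.
Only k = 4 is perfect, so the longest perfect 3' overlap is 4.

Longest perfect overlap: 4 complementary base pairs; significant dimer risk (threshold 3).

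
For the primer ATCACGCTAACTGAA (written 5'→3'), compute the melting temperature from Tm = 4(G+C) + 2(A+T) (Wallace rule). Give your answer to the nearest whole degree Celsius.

42°C

Base counts: A=6, T=3, G=2, C=4 (length 15).
Tm = 2·(6+3) + 4·(2+4) = 2·9 + 4·6 = 18 + 24 = 42°C.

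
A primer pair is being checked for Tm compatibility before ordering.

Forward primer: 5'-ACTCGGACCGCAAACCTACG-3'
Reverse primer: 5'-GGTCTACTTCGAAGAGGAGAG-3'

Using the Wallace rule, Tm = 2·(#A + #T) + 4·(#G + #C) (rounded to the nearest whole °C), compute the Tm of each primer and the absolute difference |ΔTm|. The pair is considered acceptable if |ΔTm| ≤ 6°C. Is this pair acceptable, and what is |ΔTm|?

Forward: A=6 T=2 G=4 C=8 → Tm = 2·8 + 4·12 = 64°C.
Reverse: A=6 T=4 G=8 C=3 → Tm = 2·10 + 4·11 = 64°C.
|ΔTm| = |64 − 64| = 0°C, ≤ 6°C.

|ΔTm| = 0°C; the pair is acceptable.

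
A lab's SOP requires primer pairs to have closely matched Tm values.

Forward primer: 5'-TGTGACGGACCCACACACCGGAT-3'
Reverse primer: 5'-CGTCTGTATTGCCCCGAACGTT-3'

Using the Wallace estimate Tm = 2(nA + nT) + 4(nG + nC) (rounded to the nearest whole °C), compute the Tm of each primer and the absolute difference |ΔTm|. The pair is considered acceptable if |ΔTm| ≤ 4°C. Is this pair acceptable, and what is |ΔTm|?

Forward: A=6 T=3 G=6 C=8 → Tm = 2·9 + 4·14 = 74°C.
Reverse: A=3 T=7 G=5 C=7 → Tm = 2·10 + 4·12 = 68°C.
|ΔTm| = |74 − 68| = 6°C, > 4°C.

|ΔTm| = 6°C; the pair is not acceptable.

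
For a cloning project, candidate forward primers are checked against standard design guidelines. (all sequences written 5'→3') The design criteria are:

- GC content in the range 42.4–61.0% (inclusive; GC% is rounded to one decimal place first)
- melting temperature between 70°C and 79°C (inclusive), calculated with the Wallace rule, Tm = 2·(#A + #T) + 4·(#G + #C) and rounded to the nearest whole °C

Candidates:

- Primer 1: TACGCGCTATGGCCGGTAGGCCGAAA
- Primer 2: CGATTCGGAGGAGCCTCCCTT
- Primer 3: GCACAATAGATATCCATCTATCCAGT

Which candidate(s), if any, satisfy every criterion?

None of the candidates satisfy all criteria.

Primer 1 (26 nt, A=6 T=4 G=9 C=7): GC 16/26 = 61.5%, outside 42.4–61.0% ✗; Tm = 2·10 + 4·16 = 84°C, outside 70–79°C ✗ — fails.
Primer 2 (21 nt, A=3 T=5 G=6 C=7): GC 13/21 = 61.9%, outside 42.4–61.0% ✗; Tm = 2·8 + 4·13 = 68°C, outside 70–79°C ✗ — fails.
Primer 3 (26 nt, A=9 T=7 G=3 C=7): GC 10/26 = 38.5%, outside 42.4–61.0% ✗; Tm = 2·16 + 4·10 = 72°C ✓ — fails.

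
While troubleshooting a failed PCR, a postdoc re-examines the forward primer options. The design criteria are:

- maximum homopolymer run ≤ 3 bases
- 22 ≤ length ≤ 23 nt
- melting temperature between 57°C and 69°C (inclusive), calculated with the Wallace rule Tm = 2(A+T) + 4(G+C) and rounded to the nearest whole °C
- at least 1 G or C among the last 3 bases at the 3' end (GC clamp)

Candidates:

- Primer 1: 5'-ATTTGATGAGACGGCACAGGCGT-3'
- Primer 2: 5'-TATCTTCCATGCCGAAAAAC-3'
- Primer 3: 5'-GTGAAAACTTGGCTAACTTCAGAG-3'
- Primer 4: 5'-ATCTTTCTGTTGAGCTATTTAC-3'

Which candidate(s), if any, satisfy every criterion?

Primer 1 (23 nt, A=6 T=5 G=8 C=4): longest run = 3 ✓; length 23 ✓; Tm = 2·11 + 4·12 = 70°C, outside 57–69°C ✗; 3' end CGT has 2 G/C ✓ — fails.
Primer 2 (20 nt, A=7 T=5 G=2 C=6): longest run = 5, exceeds 3 ✗; length 20, outside 22–23 ✗; Tm = 2·12 + 4·8 = 56°C, outside 57–69°C ✗; 3' end AAC has 1 G/C ✓ — fails.
Primer 3 (24 nt, A=8 T=6 G=6 C=4): longest run = 4, exceeds 3 ✗; length 24, outside 22–23 ✗; Tm = 2·14 + 4·10 = 68°C ✓; 3' end GAG has 2 G/C ✓ — fails.
Primer 4 (22 nt, A=4 T=11 G=3 C=4): longest run = 3 ✓; length 22 ✓; Tm = 2·15 + 4·7 = 58°C ✓; 3' end TAC has 1 G/C ✓ — passes.

Primer 4 only.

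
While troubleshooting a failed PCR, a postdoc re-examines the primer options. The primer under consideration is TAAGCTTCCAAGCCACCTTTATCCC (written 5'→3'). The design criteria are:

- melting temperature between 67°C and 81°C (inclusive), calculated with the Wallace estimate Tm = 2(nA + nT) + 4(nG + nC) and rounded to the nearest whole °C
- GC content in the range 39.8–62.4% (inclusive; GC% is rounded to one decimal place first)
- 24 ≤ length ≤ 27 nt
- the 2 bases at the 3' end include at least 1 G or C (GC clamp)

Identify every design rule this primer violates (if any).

Meets all criteria.

Base counts: A=6, T=7, G=2, C=10 (length 25).
Tm: Tm = 2·13 + 4·12 = 74°C ✓
GC content: GC 12/25 = 48.0% ✓
length: length 25 ✓
GC clamp: 3' end CC has 2 G/C ✓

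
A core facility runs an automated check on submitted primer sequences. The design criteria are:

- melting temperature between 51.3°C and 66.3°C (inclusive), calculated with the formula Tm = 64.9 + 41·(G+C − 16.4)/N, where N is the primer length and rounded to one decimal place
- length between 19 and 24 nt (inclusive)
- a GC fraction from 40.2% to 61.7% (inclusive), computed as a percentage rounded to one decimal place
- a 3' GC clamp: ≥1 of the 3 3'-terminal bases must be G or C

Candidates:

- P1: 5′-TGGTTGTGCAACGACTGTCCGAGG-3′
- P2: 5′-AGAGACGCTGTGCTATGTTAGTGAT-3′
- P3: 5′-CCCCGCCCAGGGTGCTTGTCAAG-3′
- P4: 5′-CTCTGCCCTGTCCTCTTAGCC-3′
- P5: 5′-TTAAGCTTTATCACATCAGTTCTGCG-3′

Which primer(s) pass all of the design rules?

P1 (24 nt, A=4 T=6 G=9 C=5): Tm = 64.9 + 41·(14 − 16.4)/24 = 60.8°C ✓; length 24 ✓; GC 14/24 = 58.3% ✓; 3' end AGG has 2 G/C ✓ — passes.
P2 (25 nt, A=6 T=8 G=8 C=3): Tm = 64.9 + 41·(11 − 16.4)/25 = 56.0°C ✓; length 25, outside 19–24 ✗; GC 11/25 = 44.0% ✓; 3' end GAT has 1 G/C ✓ — fails.
P3 (23 nt, A=3 T=4 G=7 C=9): Tm = 64.9 + 41·(16 − 16.4)/23 = 64.2°C ✓; length 23 ✓; GC 16/23 = 69.6%, outside 40.2–61.7% ✗; 3' end AAG has 1 G/C ✓ — fails.
P4 (21 nt, A=1 T=7 G=3 C=10): Tm = 64.9 + 41·(13 − 16.4)/21 = 58.3°C ✓; length 21 ✓; GC 13/21 = 61.9%, outside 40.2–61.7% ✗; 3' end GCC has 3 G/C ✓ — fails.
P5 (26 nt, A=6 T=10 G=4 C=6): Tm = 64.9 + 41·(10 − 16.4)/26 = 54.8°C ✓; length 26, outside 19–24 ✗; GC 10/26 = 38.5%, outside 40.2–61.7% ✗; 3' end GCG has 3 G/C ✓ — fails.

P1 only.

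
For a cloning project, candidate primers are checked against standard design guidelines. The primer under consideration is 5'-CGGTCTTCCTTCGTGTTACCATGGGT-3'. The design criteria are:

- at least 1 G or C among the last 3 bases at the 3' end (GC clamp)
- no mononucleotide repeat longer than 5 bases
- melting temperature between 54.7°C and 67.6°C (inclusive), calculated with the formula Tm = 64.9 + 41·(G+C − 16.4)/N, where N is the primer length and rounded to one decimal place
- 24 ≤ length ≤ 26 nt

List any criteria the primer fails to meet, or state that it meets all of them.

Base counts: A=2, T=10, G=7, C=7 (length 26).
GC clamp: 3' end GGT has 2 G/C ✓
homopolymer run: longest run = 3 ✓
Tm: Tm = 64.9 + 41·(14 − 16.4)/26 = 61.1°C ✓
length: length 26 ✓

Meets all criteria.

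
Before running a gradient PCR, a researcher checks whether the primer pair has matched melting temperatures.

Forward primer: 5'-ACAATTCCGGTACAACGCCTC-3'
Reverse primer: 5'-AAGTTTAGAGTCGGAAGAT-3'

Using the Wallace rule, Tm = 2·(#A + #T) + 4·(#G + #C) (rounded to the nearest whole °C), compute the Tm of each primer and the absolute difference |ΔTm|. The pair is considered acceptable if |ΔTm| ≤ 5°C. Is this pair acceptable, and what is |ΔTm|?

Forward: A=6 T=4 G=3 C=8 → Tm = 2·10 + 4·11 = 64°C.
Reverse: A=7 T=5 G=6 C=1 → Tm = 2·12 + 4·7 = 52°C.
|ΔTm| = |64 − 52| = 12°C, > 5°C.

|ΔTm| = 12°C; the pair is not acceptable.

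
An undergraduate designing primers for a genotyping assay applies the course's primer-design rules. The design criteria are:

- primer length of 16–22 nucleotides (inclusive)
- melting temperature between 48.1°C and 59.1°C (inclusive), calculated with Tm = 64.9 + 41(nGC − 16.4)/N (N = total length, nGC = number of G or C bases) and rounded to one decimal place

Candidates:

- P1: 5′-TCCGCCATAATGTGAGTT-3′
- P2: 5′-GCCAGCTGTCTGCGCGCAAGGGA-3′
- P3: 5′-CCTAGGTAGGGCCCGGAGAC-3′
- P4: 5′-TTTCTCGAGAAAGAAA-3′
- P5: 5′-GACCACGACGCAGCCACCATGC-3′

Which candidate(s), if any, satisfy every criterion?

None of the candidates satisfy all criteria.

P1 (18 nt, A=4 T=6 G=4 C=4): length 18 ✓; Tm = 64.9 + 41·(8 − 16.4)/18 = 45.8°C, outside 48.1–59.1°C ✗ — fails.
P2 (23 nt, A=4 T=3 G=9 C=7): length 23, outside 16–22 ✗; Tm = 64.9 + 41·(16 − 16.4)/23 = 64.2°C, outside 48.1–59.1°C ✗ — fails.
P3 (20 nt, A=4 T=2 G=8 C=6): length 20 ✓; Tm = 64.9 + 41·(14 − 16.4)/20 = 60.0°C, outside 48.1–59.1°C ✗ — fails.
P4 (16 nt, A=7 T=4 G=3 C=2): length 16 ✓; Tm = 64.9 + 41·(5 − 16.4)/16 = 35.7°C, outside 48.1–59.1°C ✗ — fails.
P5 (22 nt, A=6 T=1 G=5 C=10): length 22 ✓; Tm = 64.9 + 41·(15 − 16.4)/22 = 62.3°C, outside 48.1–59.1°C ✗ — fails.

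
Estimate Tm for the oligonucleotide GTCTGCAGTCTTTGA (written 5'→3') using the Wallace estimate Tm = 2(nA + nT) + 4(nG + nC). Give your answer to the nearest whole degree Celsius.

Base counts: A=2, T=6, G=4, C=3 (length 15).
Tm = 2·(2+6) + 4·(4+3) = 2·8 + 4·7 = 16 + 28 = 44°C.

44°C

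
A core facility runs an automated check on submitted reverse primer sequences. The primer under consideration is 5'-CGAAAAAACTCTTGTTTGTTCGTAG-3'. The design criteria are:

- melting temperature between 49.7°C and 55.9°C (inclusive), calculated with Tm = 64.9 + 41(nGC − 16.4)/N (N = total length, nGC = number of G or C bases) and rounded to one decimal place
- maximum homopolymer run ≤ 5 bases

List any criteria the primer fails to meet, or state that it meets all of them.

Fails: homopolymer run.

Base counts: A=7, T=9, G=5, C=4 (length 25).
Tm: Tm = 64.9 + 41·(9 − 16.4)/25 = 52.8°C ✓
homopolymer run: longest run = 6, exceeds 5 ✗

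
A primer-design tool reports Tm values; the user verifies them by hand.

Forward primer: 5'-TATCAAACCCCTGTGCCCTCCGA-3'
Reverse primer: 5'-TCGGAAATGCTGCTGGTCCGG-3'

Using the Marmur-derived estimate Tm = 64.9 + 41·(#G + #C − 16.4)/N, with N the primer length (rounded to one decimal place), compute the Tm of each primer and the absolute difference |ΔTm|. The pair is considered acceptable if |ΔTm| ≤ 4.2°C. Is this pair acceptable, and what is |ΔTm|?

|ΔTm| = 0.5°C; the pair is acceptable.

Forward: G+C = 13, N = 23 → Tm = 64.9 + 41·(13 − 16.4)/23 = 58.8°C.
Reverse: G+C = 13, N = 21 → Tm = 64.9 + 41·(13 − 16.4)/21 = 58.3°C.
|ΔTm| = |58.8 − 58.3| = 0.5°C, ≤ 4.2°C.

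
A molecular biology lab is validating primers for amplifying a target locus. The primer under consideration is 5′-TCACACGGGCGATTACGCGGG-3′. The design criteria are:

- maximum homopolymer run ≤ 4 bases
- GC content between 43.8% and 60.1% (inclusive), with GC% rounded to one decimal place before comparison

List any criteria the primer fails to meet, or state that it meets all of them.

Fails: GC content.

Base counts: A=4, T=3, G=8, C=6 (length 21).
homopolymer run: longest run = 3 ✓
GC content: GC 14/21 = 66.7%, outside 43.8–60.1% ✗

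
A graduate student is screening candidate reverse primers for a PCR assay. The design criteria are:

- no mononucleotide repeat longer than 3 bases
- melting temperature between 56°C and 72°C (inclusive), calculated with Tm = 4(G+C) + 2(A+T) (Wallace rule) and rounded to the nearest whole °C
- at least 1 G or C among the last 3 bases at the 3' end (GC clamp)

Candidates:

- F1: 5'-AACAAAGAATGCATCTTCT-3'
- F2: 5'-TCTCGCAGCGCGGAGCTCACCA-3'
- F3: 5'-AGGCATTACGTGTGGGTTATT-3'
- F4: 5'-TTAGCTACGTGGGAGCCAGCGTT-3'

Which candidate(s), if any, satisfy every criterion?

F1 (19 nt, A=8 T=5 G=2 C=4): longest run = 3 ✓; Tm = 2·13 + 4·6 = 50°C, outside 56–72°C ✗; 3' end TCT has 1 G/C ✓ — fails.
F2 (22 nt, A=4 T=3 G=6 C=9): longest run = 2 ✓; Tm = 2·7 + 4·15 = 74°C, outside 56–72°C ✗; 3' end CCA has 2 G/C ✓ — fails.
F3 (21 nt, A=4 T=8 G=7 C=2): longest run = 3 ✓; Tm = 2·12 + 4·9 = 60°C ✓; 3' end ATT has 0 G/C, need ≥1 ✗ — fails.
F4 (23 nt, A=4 T=6 G=8 C=5): longest run = 3 ✓; Tm = 2·10 + 4·13 = 72°C ✓; 3' end GTT has 1 G/C ✓ — passes.

F4 only.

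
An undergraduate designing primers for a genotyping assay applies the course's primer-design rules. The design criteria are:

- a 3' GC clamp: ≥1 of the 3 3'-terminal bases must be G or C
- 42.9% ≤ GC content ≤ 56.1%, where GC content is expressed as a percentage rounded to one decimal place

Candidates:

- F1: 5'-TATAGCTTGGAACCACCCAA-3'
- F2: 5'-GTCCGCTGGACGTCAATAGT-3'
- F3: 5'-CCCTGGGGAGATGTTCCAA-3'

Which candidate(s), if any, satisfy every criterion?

F1 and F2.

F1 (20 nt, A=7 T=4 G=3 C=6): 3' end CAA has 1 G/C ✓; GC 9/20 = 45.0% ✓ — passes.
F2 (20 nt, A=4 T=5 G=6 C=5): 3' end AGT has 1 G/C ✓; GC 11/20 = 55.0% ✓ — passes.
F3 (19 nt, A=4 T=4 G=6 C=5): 3' end CAA has 1 G/C ✓; GC 11/19 = 57.9%, outside 42.9–56.1% ✗ — fails.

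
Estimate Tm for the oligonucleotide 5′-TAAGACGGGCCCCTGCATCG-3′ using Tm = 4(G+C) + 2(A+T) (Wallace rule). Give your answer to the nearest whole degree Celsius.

66°C

Base counts: A=4, T=3, G=6, C=7 (length 20).
Tm = 2·(4+3) + 4·(6+7) = 2·7 + 4·13 = 14 + 52 = 66°C.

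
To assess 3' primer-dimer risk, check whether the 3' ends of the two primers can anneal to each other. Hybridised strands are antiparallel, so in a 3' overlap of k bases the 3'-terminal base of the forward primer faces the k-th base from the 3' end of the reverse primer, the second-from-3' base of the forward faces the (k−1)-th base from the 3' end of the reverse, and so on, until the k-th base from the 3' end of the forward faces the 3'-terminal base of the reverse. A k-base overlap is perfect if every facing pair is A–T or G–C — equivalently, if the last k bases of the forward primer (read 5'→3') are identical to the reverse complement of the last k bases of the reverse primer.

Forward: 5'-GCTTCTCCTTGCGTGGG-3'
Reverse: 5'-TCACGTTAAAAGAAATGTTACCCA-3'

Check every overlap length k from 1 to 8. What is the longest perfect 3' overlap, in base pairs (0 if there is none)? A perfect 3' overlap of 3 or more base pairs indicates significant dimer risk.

Last 8 bases (5'→3') — forward …TGCGTGGG, reverse …GTTACCCA.
Reverse complement of the reverse primer's last 8 bases: TGGGTAAC; its first k bases are the reverse complement of the reverse primer's last k bases, so a perfect k-base overlap needs the forward primer's last k bases to equal them.
Comparing (forward last k vs required): k=1: G vs T ✗; k=2: GG vs TG ✗; k=3: GGG vs TGG ✗; k=4: TGGG vs TGGG ✓; k=5: GTGGG vs TGGGT ✗; k=6: CGTGGG vs TGGGTA ✗; k=7: GCGTGGG vs TGGGTAA ✗; k=8: TGCGTGGG vs TGGGTAAC ✗.
Only k = 4 is perfect, so the longest perfect 3' overlap is 4.

Longest perfect overlap: 4 complementary base pairs; significant dimer risk (threshold 3).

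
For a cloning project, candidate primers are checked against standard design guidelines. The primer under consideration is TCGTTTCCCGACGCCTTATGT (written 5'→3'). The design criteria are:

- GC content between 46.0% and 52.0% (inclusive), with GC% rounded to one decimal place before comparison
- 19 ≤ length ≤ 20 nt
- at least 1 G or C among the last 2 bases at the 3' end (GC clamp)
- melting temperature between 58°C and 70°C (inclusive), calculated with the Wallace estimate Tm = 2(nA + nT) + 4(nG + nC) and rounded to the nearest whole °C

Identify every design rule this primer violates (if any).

Fails: GC content, length.

Base counts: A=2, T=8, G=4, C=7 (length 21).
GC content: GC 11/21 = 52.4%, outside 46.0–52.0% ✗
length: length 21, outside 19–20 ✗
GC clamp: 3' end GT has 1 G/C ✓
Tm: Tm = 2·10 + 4·11 = 64°C ✓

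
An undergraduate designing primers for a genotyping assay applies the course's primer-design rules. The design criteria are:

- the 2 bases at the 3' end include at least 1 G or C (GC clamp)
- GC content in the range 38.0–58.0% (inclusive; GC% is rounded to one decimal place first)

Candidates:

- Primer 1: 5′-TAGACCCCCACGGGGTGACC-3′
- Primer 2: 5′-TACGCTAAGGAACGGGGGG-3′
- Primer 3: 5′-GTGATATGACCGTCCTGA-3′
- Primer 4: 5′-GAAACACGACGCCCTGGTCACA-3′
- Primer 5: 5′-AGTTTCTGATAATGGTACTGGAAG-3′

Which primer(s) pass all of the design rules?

Primer 3 only.

Primer 1 (20 nt, A=4 T=2 G=6 C=8): 3' end CC has 2 G/C ✓; GC 14/20 = 70.0%, outside 38.0–58.0% ✗ — fails.
Primer 2 (19 nt, A=5 T=2 G=9 C=3): 3' end GG has 2 G/C ✓; GC 12/19 = 63.2%, outside 38.0–58.0% ✗ — fails.
Primer 3 (18 nt, A=4 T=5 G=5 C=4): 3' end GA has 1 G/C ✓; GC 9/18 = 50.0% ✓ — passes.
Primer 4 (22 nt, A=7 T=2 G=5 C=8): 3' end CA has 1 G/C ✓; GC 13/22 = 59.1%, outside 38.0–58.0% ✗ — fails.
Primer 5 (24 nt, A=7 T=8 G=7 C=2): 3' end AG has 1 G/C ✓; GC 9/24 = 37.5%, outside 38.0–58.0% ✗ — fails.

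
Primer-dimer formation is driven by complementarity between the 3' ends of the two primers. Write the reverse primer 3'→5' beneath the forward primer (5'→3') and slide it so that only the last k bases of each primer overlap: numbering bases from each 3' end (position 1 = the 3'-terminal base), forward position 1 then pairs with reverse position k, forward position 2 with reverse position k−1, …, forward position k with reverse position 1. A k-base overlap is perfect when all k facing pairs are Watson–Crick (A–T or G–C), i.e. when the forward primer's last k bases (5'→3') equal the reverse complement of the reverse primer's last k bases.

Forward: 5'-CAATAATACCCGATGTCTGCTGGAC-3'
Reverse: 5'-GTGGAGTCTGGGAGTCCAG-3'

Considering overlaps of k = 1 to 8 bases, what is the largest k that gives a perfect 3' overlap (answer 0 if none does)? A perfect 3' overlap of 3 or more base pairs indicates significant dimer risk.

Last 8 bases (5'→3') — forward …TGCTGGAC, reverse …GAGTCCAG.
Reverse complement of the reverse primer's last 8 bases: CTGGACTC; its first k bases are the reverse complement of the reverse primer's last k bases, so a perfect k-base overlap needs the forward primer's last k bases to equal them.
Comparing (forward last k vs required): k=1: C vs C ✓; k=2: AC vs CT ✗; k=3: GAC vs CTG ✗; k=4: GGAC vs CTGG ✗; k=5: TGGAC vs CTGGA ✗; k=6: CTGGAC vs CTGGAC ✓; k=7: GCTGGAC vs CTGGACT ✗; k=8: TGCTGGAC vs CTGGACTC ✗.
Perfect overlaps at k = 1, 6; the largest is 6.

Longest perfect overlap: 6 complementary base pairs; significant dimer risk (threshold 3).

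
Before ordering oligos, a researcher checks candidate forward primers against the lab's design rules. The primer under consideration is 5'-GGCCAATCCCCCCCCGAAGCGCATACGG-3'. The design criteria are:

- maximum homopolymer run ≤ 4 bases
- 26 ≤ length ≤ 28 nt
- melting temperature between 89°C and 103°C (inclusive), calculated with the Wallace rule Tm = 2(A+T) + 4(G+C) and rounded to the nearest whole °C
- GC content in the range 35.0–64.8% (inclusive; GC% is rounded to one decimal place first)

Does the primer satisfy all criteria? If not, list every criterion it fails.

Fails: homopolymer run, GC content.

Base counts: A=6, T=2, G=7, C=13 (length 28).
homopolymer run: longest run = 8, exceeds 4 ✗
length: length 28 ✓
Tm: Tm = 2·8 + 4·20 = 96°C ✓
GC content: GC 20/28 = 71.4%, outside 35.0–64.8% ✗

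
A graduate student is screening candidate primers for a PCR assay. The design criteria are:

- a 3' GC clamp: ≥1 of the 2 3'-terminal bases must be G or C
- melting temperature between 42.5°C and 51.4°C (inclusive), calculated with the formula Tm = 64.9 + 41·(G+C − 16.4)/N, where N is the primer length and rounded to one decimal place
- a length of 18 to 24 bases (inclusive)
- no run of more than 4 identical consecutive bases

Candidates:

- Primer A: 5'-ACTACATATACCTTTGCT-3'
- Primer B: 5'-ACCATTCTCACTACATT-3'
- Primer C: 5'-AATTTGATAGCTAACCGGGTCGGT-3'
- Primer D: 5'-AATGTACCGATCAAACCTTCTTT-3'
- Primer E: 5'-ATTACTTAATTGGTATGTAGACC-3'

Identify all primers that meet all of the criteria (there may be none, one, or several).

Primer A (18 nt, A=5 T=7 G=1 C=5): 3' end CT has 1 G/C ✓; Tm = 64.9 + 41·(6 − 16.4)/18 = 41.2°C, outside 42.5–51.4°C ✗; length 18 ✓; longest run = 3 ✓ — fails.
Primer B (17 nt, A=5 T=6 G=0 C=6): 3' end TT has 0 G/C, need ≥1 ✗; Tm = 64.9 + 41·(6 − 16.4)/17 = 39.8°C, outside 42.5–51.4°C ✗; length 17, outside 18–24 ✗; longest run = 2 ✓ — fails.
Primer C (24 nt, A=6 T=7 G=7 C=4): 3' end GT has 1 G/C ✓; Tm = 64.9 + 41·(11 − 16.4)/24 = 55.7°C, outside 42.5–51.4°C ✗; length 24 ✓; longest run = 3 ✓ — fails.
Primer D (23 nt, A=7 T=8 G=2 C=6): 3' end TT has 0 G/C, need ≥1 ✗; Tm = 64.9 + 41·(8 − 16.4)/23 = 49.9°C ✓; length 23 ✓; longest run = 3 ✓ — fails.
Primer E (23 nt, A=7 T=9 G=4 C=3): 3' end CC has 2 G/C ✓; Tm = 64.9 + 41·(7 − 16.4)/23 = 48.1°C ✓; length 23 ✓; longest run = 2 ✓ — passes.

Primer E only.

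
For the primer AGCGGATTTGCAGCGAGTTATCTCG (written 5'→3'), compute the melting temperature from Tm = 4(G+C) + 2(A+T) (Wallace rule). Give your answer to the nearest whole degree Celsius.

76°C

Base counts: A=5, T=7, G=8, C=5 (length 25).
Tm = 2·(5+7) + 4·(8+5) = 2·12 + 4·13 = 24 + 52 = 76°C.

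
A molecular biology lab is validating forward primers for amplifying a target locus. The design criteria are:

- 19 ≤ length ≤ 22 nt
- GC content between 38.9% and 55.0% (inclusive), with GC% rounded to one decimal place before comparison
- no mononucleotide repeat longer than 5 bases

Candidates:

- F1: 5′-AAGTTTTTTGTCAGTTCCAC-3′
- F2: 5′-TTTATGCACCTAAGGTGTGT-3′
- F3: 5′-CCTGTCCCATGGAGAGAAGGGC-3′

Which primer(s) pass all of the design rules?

F2 only.

F1 (20 nt, A=4 T=9 G=3 C=4): length 20 ✓; GC 7/20 = 35.0%, outside 38.9–55.0% ✗; longest run = 6, exceeds 5 ✗ — fails.
F2 (20 nt, A=4 T=8 G=5 C=3): length 20 ✓; GC 8/20 = 40.0% ✓; longest run = 3 ✓ — passes.
F3 (22 nt, A=5 T=3 G=8 C=6): length 22 ✓; GC 14/22 = 63.6%, outside 38.9–55.0% ✗; longest run = 3 ✓ — fails.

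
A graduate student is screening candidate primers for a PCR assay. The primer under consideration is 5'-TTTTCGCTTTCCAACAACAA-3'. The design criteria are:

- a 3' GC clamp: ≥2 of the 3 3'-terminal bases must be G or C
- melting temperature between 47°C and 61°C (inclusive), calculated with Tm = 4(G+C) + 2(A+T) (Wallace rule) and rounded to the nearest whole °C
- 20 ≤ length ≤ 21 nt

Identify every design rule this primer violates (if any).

Fails: GC clamp.

Base counts: A=6, T=7, G=1, C=6 (length 20).
GC clamp: 3' end CAA has 1 G/C, need ≥2 ✗
Tm: Tm = 2·13 + 4·7 = 54°C ✓
length: length 20 ✓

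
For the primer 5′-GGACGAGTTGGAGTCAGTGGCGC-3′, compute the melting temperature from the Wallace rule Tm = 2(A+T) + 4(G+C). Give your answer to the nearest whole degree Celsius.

76°C

Base counts: A=4, T=4, G=11, C=4 (length 23).
Tm = 2·(4+4) + 4·(11+4) = 2·8 + 4·15 = 16 + 60 = 76°C.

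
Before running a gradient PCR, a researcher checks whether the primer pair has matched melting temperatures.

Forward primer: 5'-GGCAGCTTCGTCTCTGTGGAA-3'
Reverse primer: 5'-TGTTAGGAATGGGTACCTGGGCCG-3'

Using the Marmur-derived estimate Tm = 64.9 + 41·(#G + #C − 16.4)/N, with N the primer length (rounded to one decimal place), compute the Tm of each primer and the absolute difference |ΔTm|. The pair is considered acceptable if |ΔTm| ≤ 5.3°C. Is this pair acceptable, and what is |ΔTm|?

|ΔTm| = 4.5°C; the pair is acceptable.

Forward: G+C = 12, N = 21 → Tm = 64.9 + 41·(12 − 16.4)/21 = 56.3°C.
Reverse: G+C = 14, N = 24 → Tm = 64.9 + 41·(14 − 16.4)/24 = 60.8°C.
|ΔTm| = |56.3 − 60.8| = 4.5°C, ≤ 5.3°C.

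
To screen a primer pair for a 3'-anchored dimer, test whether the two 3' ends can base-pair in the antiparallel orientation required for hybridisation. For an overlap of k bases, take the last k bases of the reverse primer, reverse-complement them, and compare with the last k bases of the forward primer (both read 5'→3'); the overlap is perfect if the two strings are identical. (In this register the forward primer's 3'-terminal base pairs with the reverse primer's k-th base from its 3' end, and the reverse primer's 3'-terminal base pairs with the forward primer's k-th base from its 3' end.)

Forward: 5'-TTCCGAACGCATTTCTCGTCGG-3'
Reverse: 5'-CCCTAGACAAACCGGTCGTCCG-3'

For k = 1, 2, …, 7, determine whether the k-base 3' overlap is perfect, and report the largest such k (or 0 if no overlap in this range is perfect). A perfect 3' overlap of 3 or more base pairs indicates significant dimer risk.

Last 7 bases (5'→3') — forward …TCGTCGG, reverse …TCGTCCG.
Reverse complement of the reverse primer's last 7 bases: CGGACGA; its first k bases are the reverse complement of the reverse primer's last k bases, so a perfect k-base overlap needs the forward primer's last k bases to equal them.
Comparing (forward last k vs required): k=1: G vs C ✗; k=2: GG vs CG ✗; k=3: CGG vs CGG ✓; k=4: TCGG vs CGGA ✗; k=5: GTCGG vs CGGAC ✗; k=6: CGTCGG vs CGGACG ✗; k=7: TCGTCGG vs CGGACGA ✗.
Only k = 3 is perfect, so the longest perfect 3' overlap is 3.

Longest perfect overlap: 3 complementary base pairs; significant dimer risk (threshold 3).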